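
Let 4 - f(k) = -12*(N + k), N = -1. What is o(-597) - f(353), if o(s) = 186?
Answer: -4042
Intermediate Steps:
f(k) = -8 + 12*k (f(k) = 4 - (-12)*(-1 + k) = 4 - (12 - 12*k) = 4 + (-12 + 12*k) = -8 + 12*k)
o(-597) - f(353) = 186 - (-8 + 12*353) = 186 - (-8 + 4236) = 186 - 1*4228 = 186 - 4228 = -4042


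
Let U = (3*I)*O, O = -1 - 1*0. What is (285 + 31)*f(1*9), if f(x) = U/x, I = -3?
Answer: 316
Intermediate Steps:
O = -1 (O = -1 + 0 = -1)
U = 9 (U = (3*(-3))*(-1) = -9*(-1) = 9)
f(x) = 9/x
(285 + 31)*f(1*9) = (285 + 31)*(9/((1*9))) = 316*(9/9) = 316*(9*(⅑)) = 316*1 = 316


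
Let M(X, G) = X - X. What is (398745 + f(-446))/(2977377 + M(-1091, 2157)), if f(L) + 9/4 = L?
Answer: 1593187/11909508 ≈ 0.13377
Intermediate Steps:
M(X, G) = 0
f(L) = -9/4 + L
(398745 + f(-446))/(2977377 + M(-1091, 2157)) = (398745 + (-9/4 - 446))/(2977377 + 0) = (398745 - 1793/4)/2977377 = (1593187/4)*(1/2977377) = 1593187/11909508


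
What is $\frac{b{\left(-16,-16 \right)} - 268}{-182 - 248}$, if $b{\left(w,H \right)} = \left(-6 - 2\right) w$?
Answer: $\frac{14}{43} \approx 0.32558$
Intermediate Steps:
$b{\left(w,H \right)} = - 8 w$
$\frac{b{\left(-16,-16 \right)} - 268}{-182 - 248} = \frac{\left(-8\right) \left(-16\right) - 268}{-182 - 248} = \frac{128 - 268}{-430} = \left(-140\right) \left(- \frac{1}{430}\right) = \frac{14}{43}$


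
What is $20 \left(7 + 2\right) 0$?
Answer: $0$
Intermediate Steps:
$20 \left(7 + 2\right) 0 = 20 \cdot 9 \cdot 0 = 20 \cdot 0 = 0$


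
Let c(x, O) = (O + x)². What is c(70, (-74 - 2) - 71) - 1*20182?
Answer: -14253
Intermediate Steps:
c(70, (-74 - 2) - 71) - 1*20182 = (((-74 - 2) - 71) + 70)² - 1*20182 = ((-76 - 71) + 70)² - 20182 = (-147 + 70)² - 20182 = (-77)² - 20182 = 5929 - 20182 = -14253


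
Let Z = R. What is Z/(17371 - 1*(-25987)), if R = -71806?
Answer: -5129/3097 ≈ -1.6561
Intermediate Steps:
Z = -71806
Z/(17371 - 1*(-25987)) = -71806/(17371 - 1*(-25987)) = -71806/(17371 + 25987) = -71806/43358 = -71806*1/43358 = -5129/3097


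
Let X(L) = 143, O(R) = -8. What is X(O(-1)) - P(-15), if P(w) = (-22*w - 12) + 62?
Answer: -237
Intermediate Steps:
P(w) = 50 - 22*w (P(w) = (-12 - 22*w) + 62 = 50 - 22*w)
X(O(-1)) - P(-15) = 143 - (50 - 22*(-15)) = 143 - (50 + 330) = 143 - 1*380 = 143 - 380 = -237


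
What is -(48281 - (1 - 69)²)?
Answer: -43657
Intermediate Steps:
-(48281 - (1 - 69)²) = -(48281 - 1*(-68)²) = -(48281 - 1*4624) = -(48281 - 4624) = -1*43657 = -43657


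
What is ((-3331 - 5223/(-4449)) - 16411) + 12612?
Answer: -10572049/1483 ≈ -7128.8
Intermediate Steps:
((-3331 - 5223/(-4449)) - 16411) + 12612 = ((-3331 - 5223*(-1/4449)) - 16411) + 12612 = ((-3331 + 1741/1483) - 16411) + 12612 = (-4938132/1483 - 16411) + 12612 = -29275645/1483 + 12612 = -10572049/1483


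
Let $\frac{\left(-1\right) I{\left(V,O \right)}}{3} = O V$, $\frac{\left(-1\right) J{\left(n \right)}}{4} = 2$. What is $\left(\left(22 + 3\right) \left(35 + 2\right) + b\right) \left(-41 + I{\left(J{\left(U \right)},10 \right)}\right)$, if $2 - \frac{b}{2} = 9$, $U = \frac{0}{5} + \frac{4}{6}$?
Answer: $181289$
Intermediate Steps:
$U = \frac{2}{3}$ ($U = 0 \cdot \frac{1}{5} + 4 \cdot \frac{1}{6} = 0 + \frac{2}{3} = \frac{2}{3} \approx 0.66667$)
$b = -14$ ($b = 4 - 18 = -14$)
$J{\left(n \right)} = -8$ ($J{\left(n \right)} = \left(-4\right) 2 = -8$)
$I{\left(V,O \right)} = - 3 O V$
$\left(\left(22 + 3\right) \left(35 + 2\right) + b\right) \left(-41 + I{\left(J{\left(U \right)},10 \right)}\right) = \left(\left(22 + 3\right) \left(35 + 2\right) - 14\right) \left(-41 - 30 \left(-8\right)\right) = \left(25 \cdot 37 - 14\right) \left(-41 + 240\right) = \left(925 - 14\right) 199 = 911 \cdot 199 = 181289$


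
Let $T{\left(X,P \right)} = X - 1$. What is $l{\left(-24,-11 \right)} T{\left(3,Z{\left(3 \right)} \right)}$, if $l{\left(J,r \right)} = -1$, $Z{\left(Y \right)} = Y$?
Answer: $-2$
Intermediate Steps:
$T{\left(X,P \right)} = -1 + X$
$l{\left(-24,-11 \right)} T{\left(3,Z{\left(3 \right)} \right)} = - (-1 + 3) = \left(-1\right) 2 = -2$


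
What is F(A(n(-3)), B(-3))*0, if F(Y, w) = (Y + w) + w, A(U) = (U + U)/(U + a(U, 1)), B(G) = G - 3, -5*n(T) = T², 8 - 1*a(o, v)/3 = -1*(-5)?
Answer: 0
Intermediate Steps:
a(o, v) = 9 (a(o, v) = 24 - (-3)*(-5) = 24 - 3*5 = 24 - 15 = 9)
n(T) = -T²/5
B(G) = -3 + G
A(U) = 2*U/(9 + U) (A(U) = (U + U)/(U + 9) = (2*U)/(9 + U) = 2*U/(9 + U))
F(Y, w) = Y + 2*w
F(A(n(-3)), B(-3))*0 = (2*(-⅕*(-3)²)/(9 - ⅕*(-3)²) + 2*(-3 - 3))*0 = (2*(-⅕*9)/(9 - ⅕*9) + 2*(-6))*0 = (2*(-9/5)/(9 - 9/5) - 12)*0 = (2*(-9/5)/(36/5) - 12)*0 = (2*(-9/5)*(5/36) - 12)*0 = (-½ - 12)*0 = -25/2*0 = 0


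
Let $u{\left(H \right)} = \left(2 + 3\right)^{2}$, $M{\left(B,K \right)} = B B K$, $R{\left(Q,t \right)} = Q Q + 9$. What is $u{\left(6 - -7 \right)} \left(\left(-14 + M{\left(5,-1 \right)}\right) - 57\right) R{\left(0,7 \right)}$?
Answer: $-21600$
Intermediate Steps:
$R{\left(Q,t \right)} = 9 + Q^{2}$ ($R{\left(Q,t \right)} = Q^{2} + 9 = 9 + Q^{2}$)
$M{\left(B,K \right)} = K B^{2}$ ($M{\left(B,K \right)} = B^{2} K = K B^{2}$)
$u{\left(H \right)} = 25$ ($u{\left(H \right)} = 5^{2} = 25$)
$u{\left(6 - -7 \right)} \left(\left(-14 + M{\left(5,-1 \right)}\right) - 57\right) R{\left(0,7 \right)} = 25 \left(\left(-14 - 5^{2}\right) - 57\right) \left(9 + 0^{2}\right) = 25 \left(\left(-14 - 25\right) - 57\right) \left(9 + 0\right) = 25 \left(\left(-14 - 25\right) - 57\right) 9 = 25 \left(-39 - 57\right) 9 = 25 \left(-96\right) 9 = \left(-2400\right) 9 = -21600$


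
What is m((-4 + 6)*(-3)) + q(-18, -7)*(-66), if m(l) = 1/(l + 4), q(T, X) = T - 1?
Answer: 2507/2 ≈ 1253.5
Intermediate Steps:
q(T, X) = -1 + T
m(l) = 1/(4 + l)
m((-4 + 6)*(-3)) + q(-18, -7)*(-66) = 1/(4 + (-4 + 6)*(-3)) + (-1 - 18)*(-66) = 1/(4 + 2*(-3)) - 19*(-66) = 1/(4 - 6) + 1254 = 1/(-2) + 1254 = -½ + 1254 = 2507/2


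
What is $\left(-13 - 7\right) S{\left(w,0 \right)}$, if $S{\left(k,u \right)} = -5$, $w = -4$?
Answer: $100$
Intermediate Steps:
$\left(-13 - 7\right) S{\left(w,0 \right)} = \left(-13 - 7\right) \left(-5\right) = \left(-20\right) \left(-5\right) = 100$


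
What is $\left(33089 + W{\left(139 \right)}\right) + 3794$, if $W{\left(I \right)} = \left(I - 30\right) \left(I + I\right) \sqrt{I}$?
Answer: $36883 + 30302 \sqrt{139} \approx 3.9414 \cdot 10^{5}$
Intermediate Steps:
$W{\left(I \right)} = 2 I^{\frac{3}{2}} \left(-30 + I\right)$ ($W{\left(I \right)} = \left(-30 + I\right) 2 I \sqrt{I} = 2 I \left(-30 + I\right) \sqrt{I} = 2 I^{\frac{3}{2}} \left(-30 + I\right)$)
$\left(33089 + W{\left(139 \right)}\right) + 3794 = \left(33089 + 2 \cdot 139^{\frac{3}{2}} \left(-30 + 139\right)\right) + 3794 = \left(33089 + 2 \cdot 139 \sqrt{139} \cdot 109\right) + 3794 = \left(33089 + 30302 \sqrt{139}\right) + 3794 = 36883 + 30302 \sqrt{139}$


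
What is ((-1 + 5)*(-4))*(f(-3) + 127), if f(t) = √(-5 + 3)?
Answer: -2032 - 16*I*√2 ≈ -2032.0 - 22.627*I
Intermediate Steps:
f(t) = I*√2 (f(t) = √(-2) = I*√2)
((-1 + 5)*(-4))*(f(-3) + 127) = ((-1 + 5)*(-4))*(I*√2 + 127) = (4*(-4))*(127 + I*√2) = -16*(127 + I*√2) = -2032 - 16*I*√2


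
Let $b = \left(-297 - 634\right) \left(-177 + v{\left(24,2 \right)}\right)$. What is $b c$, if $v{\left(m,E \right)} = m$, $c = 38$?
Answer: $5412834$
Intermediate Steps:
$b = 142443$ ($b = \left(-297 - 634\right) \left(-177 + 24\right) = \left(-931\right) \left(-153\right) = 142443$)
$b c = 142443 \cdot 38 = 5412834$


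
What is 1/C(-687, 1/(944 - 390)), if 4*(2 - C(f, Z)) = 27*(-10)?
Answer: 2/139 ≈ 0.014388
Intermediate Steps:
C(f, Z) = 139/2 (C(f, Z) = 2 - 27*(-10)/4 = 2 - ¼*(-270) = 2 + 135/2 = 139/2)
1/C(-687, 1/(944 - 390)) = 1/(139/2) = 2/139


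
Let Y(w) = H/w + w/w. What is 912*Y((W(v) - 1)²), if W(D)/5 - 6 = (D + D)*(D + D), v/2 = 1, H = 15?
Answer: 10849152/11881 ≈ 913.15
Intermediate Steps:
v = 2 (v = 2*1 = 2)
W(D) = 30 + 20*D² (W(D) = 30 + 5*((D + D)*(D + D)) = 30 + 5*((2*D)*(2*D)) = 30 + 5*(4*D²) = 30 + 20*D²)
Y(w) = 1 + 15/w (Y(w) = 15/w + w/w = 15/w + 1 = 1 + 15/w)
912*Y((W(v) - 1)²) = 912*((15 + ((30 + 20*2²) - 1)²)/(((30 + 20*2²) - 1)²)) = 912*((15 + ((30 + 20*4) - 1)²)/(((30 + 20*4) - 1)²)) = 912*((15 + ((30 + 80) - 1)²)/(((30 + 80) - 1)²)) = 912*((15 + (110 - 1)²)/((110 - 1)²)) = 912*((15 + 109²)/(109²)) = 912*((15 + 11881)/11881) = 912*((1/11881)*11896) = 912*(11896/11881) = 10849152/11881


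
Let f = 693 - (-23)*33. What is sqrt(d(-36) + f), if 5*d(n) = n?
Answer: 2*sqrt(9030)/5 ≈ 38.010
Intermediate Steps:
d(n) = n/5
f = 1452 (f = 693 - 1*(-759) = 693 + 759 = 1452)
sqrt(d(-36) + f) = sqrt((1/5)*(-36) + 1452) = sqrt(-36/5 + 1452) = sqrt(7224/5) = 2*sqrt(9030)/5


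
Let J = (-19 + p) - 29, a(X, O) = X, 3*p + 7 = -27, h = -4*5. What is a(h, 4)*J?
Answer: 3560/3 ≈ 1186.7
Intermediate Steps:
h = -20
p = -34/3 (p = -7/3 + (1/3)*(-27) = -7/3 - 9 = -34/3 ≈ -11.333)
J = -178/3 (J = (-19 - 34/3) - 29 = -91/3 - 29 = -178/3 ≈ -59.333)
a(h, 4)*J = -20*(-178/3) = 3560/3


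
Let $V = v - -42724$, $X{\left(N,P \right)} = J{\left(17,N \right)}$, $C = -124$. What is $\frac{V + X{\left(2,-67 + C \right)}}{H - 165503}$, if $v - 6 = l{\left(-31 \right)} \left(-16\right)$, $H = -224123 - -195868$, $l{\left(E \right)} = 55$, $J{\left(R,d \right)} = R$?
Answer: $- \frac{41867}{193758} \approx -0.21608$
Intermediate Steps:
$X{\left(N,P \right)} = 17$
$H = -28255$ ($H = -224123 + 195868 = -28255$)
$v = -874$ ($v = 6 + 55 \left(-16\right) = 6 - 880 = -874$)
$V = 41850$ ($V = -874 - -42724 = -874 + 42724 = 41850$)
$\frac{V + X{\left(2,-67 + C \right)}}{H - 165503} = \frac{41850 + 17}{-28255 - 165503} = \frac{41867}{-193758} = 41867 \left(- \frac{1}{193758}\right) = - \frac{41867}{193758}$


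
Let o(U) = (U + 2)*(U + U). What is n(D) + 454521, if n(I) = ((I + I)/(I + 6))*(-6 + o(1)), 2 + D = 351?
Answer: 454521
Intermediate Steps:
D = 349 (D = -2 + 351 = 349)
o(U) = 2*U*(2 + U) (o(U) = (2 + U)*(2*U) = 2*U*(2 + U))
n(I) = 0 (n(I) = ((I + I)/(I + 6))*(-6 + 2*1*(2 + 1)) = ((2*I)/(6 + I))*(-6 + 2*1*3) = (2*I/(6 + I))*(-6 + 6) = (2*I/(6 + I))*0 = 0)
n(D) + 454521 = 0 + 454521 = 454521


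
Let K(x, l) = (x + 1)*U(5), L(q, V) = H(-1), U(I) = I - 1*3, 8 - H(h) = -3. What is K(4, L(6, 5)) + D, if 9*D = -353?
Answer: -263/9 ≈ -29.222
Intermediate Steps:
H(h) = 11 (H(h) = 8 - 1*(-3) = 8 + 3 = 11)
U(I) = -3 + I (U(I) = I - 3 = -3 + I)
L(q, V) = 11
K(x, l) = 2 + 2*x (K(x, l) = (x + 1)*(-3 + 5) = (1 + x)*2 = 2 + 2*x)
D = -353/9 (D = (⅑)*(-353) = -353/9 ≈ -39.222)
K(4, L(6, 5)) + D = (2 + 2*4) - 353/9 = (2 + 8) - 353/9 = 10 - 353/9 = -263/9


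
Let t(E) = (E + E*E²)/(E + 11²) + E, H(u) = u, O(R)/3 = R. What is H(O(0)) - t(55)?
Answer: -8005/8 ≈ -1000.6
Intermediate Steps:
O(R) = 3*R
t(E) = E + (E + E³)/(121 + E) (t(E) = (E + E³)/(E + 121) + E = (E + E³)/(121 + E) + E = E + (E + E³)/(121 + E))
H(O(0)) - t(55) = 3*0 - 55*(122 + 55 + 55²)/(121 + 55) = 0 - 55*(122 + 55 + 3025)/176 = 0 - 55*3202/176 = 0 - 1*8005/8 = 0 - 8005/8 = -8005/8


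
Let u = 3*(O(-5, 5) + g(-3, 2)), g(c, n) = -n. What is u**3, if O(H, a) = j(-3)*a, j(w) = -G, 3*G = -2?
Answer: 64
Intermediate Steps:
G = -2/3 (G = (1/3)*(-2) = -2/3 ≈ -0.66667)
j(w) = 2/3 (j(w) = -1*(-2/3) = 2/3)
O(H, a) = 2*a/3
u = 4 (u = 3*((2/3)*5 - 1*2) = 3*(10/3 - 2) = 3*(4/3) = 4)
u**3 = 4**3 = 64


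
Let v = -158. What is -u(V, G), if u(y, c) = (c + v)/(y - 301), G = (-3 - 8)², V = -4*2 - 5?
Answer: -37/314 ≈ -0.11783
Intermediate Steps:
V = -13 (V = -8 - 5 = -13)
G = 121 (G = (-11)² = 121)
u(y, c) = (-158 + c)/(-301 + y) (u(y, c) = (c - 158)/(y - 301) = (-158 + c)/(-301 + y))
-u(V, G) = -(-158 + 121)/(-301 - 13) = -(-37)/(-314) = -(-1)*(-37)/314 = -1*37/314 = -37/314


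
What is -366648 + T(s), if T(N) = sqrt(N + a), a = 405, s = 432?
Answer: -366648 + 3*sqrt(93) ≈ -3.6662e+5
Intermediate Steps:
T(N) = sqrt(405 + N) (T(N) = sqrt(N + 405) = sqrt(405 + N))
-366648 + T(s) = -366648 + sqrt(405 + 432) = -366648 + sqrt(837) = -366648 + 3*sqrt(93)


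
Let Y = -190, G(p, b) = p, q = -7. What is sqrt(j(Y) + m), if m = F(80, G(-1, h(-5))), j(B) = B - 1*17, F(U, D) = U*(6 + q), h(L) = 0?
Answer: I*sqrt(287) ≈ 16.941*I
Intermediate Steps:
F(U, D) = -U (F(U, D) = U*(6 - 7) = U*(-1) = -U)
j(B) = -17 + B (j(B) = B - 17 = -17 + B)
m = -80 (m = -1*80 = -80)
sqrt(j(Y) + m) = sqrt((-17 - 190) - 80) = sqrt(-207 - 80) = sqrt(-287) = I*sqrt(287)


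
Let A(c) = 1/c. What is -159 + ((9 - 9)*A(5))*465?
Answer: -159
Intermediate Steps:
-159 + ((9 - 9)*A(5))*465 = -159 + ((9 - 9)/5)*465 = -159 + (0*(⅕))*465 = -159 + 0*465 = -159 + 0 = -159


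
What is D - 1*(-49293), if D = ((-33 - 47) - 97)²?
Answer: 80622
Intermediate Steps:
D = 31329 (D = (-80 - 97)² = (-177)² = 31329)
D - 1*(-49293) = 31329 - 1*(-49293) = 31329 + 49293 = 80622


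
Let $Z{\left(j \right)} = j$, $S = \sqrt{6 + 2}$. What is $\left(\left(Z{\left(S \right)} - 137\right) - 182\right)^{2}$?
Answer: $101769 - 1276 \sqrt{2} \approx 99965.0$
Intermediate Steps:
$S = 2 \sqrt{2}$ ($S = \sqrt{8} = 2 \sqrt{2} \approx 2.8284$)
$\left(\left(Z{\left(S \right)} - 137\right) - 182\right)^{2} = \left(\left(2 \sqrt{2} - 137\right) - 182\right)^{2} = \left(\left(-137 + 2 \sqrt{2}\right) - 182\right)^{2} = \left(-319 + 2 \sqrt{2}\right)^{2}$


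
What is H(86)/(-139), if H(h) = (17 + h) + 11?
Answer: -114/139 ≈ -0.82014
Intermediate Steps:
H(h) = 28 + h
H(86)/(-139) = (28 + 86)/(-139) = 114*(-1/139) = -114/139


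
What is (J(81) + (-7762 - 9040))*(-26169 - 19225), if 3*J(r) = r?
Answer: 761484350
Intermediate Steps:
J(r) = r/3
(J(81) + (-7762 - 9040))*(-26169 - 19225) = ((1/3)*81 + (-7762 - 9040))*(-26169 - 19225) = (27 - 16802)*(-45394) = -16775*(-45394) = 761484350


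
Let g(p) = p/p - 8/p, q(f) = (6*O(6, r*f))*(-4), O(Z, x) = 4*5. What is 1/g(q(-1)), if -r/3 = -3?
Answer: 60/61 ≈ 0.98361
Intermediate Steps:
r = 9 (r = -3*(-3) = 9)
O(Z, x) = 20
q(f) = -480 (q(f) = (6*20)*(-4) = 120*(-4) = -480)
g(p) = 1 - 8/p
1/g(q(-1)) = 1/((-8 - 480)/(-480)) = 1/(-1/480*(-488)) = 1/(61/60) = 60/61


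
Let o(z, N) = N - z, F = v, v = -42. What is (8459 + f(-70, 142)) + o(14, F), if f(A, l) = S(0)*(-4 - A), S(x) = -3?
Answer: 8205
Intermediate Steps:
F = -42
f(A, l) = 12 + 3*A (f(A, l) = -3*(-4 - A) = 12 + 3*A)
(8459 + f(-70, 142)) + o(14, F) = (8459 + (12 + 3*(-70))) + (-42 - 1*14) = (8459 + (12 - 210)) + (-42 - 14) = (8459 - 198) - 56 = 8261 - 56 = 8205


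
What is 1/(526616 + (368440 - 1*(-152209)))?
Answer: 1/1047265 ≈ 9.5487e-7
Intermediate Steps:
1/(526616 + (368440 - 1*(-152209))) = 1/(526616 + (368440 + 152209)) = 1/(526616 + 520649) = 1/1047265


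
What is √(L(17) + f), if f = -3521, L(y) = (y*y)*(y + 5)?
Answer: √2837 ≈ 53.263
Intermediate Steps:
L(y) = y²*(5 + y)
√(L(17) + f) = √(17²*(5 + 17) - 3521) = √(289*22 - 3521) = √(6358 - 3521) = √2837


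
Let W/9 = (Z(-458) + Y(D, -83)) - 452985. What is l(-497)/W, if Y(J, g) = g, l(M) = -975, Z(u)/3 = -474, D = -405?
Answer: 65/272694 ≈ 0.00023836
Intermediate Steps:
Z(u) = -1422 (Z(u) = 3*(-474) = -1422)
W = -4090410 (W = 9*((-1422 - 83) - 452985) = 9*(-1505 - 452985) = 9*(-454490) = -4090410)
l(-497)/W = -975/(-4090410) = -975*(-1/4090410) = 65/272694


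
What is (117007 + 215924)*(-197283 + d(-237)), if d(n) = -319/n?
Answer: -5188813089704/79 ≈ -6.5681e+10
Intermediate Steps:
(117007 + 215924)*(-197283 + d(-237)) = (117007 + 215924)*(-197283 - 319/(-237)) = 332931*(-197283 - 319*(-1/237)) = 332931*(-197283 + 319/237) = 332931*(-46755752/237) = -5188813089704/79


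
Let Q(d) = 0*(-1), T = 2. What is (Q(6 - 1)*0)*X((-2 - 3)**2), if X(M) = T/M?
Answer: 0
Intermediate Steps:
Q(d) = 0
X(M) = 2/M
(Q(6 - 1)*0)*X((-2 - 3)**2) = (0*0)*(2/((-2 - 3)**2)) = 0*(2/((-5)**2)) = 0*(2/25) = 0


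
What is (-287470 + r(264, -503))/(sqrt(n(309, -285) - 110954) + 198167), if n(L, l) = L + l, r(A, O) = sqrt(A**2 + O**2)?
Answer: -56967067490/39270270819 + 198167*sqrt(322705)/39270270819 - 5*I*sqrt(1431906626)/39270270819 + 287470*I*sqrt(110930)/39270270819 ≈ -1.4478 + 0.0024333*I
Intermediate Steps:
(-287470 + r(264, -503))/(sqrt(n(309, -285) - 110954) + 198167) = (-287470 + sqrt(264**2 + (-503)**2))/(sqrt((309 - 285) - 110954) + 198167) = (-287470 + sqrt(69696 + 253009))/(sqrt(24 - 110954) + 198167) = (-287470 + sqrt(322705))/(sqrt(-110930) + 198167) = (-287470 + sqrt(322705))/(I*sqrt(110930) + 198167) = (-287470 + sqrt(322705))/(198167 + I*sqrt(110930))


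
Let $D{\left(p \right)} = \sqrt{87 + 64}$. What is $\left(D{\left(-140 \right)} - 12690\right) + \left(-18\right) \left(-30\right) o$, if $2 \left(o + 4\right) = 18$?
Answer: $-9990 + \sqrt{151} \approx -9977.7$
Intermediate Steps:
$o = 5$ ($o = -4 + \frac{1}{2} \cdot 18 = -4 + 9 = 5$)
$D{\left(p \right)} = \sqrt{151}$
$\left(D{\left(-140 \right)} - 12690\right) + \left(-18\right) \left(-30\right) o = \left(\sqrt{151} - 12690\right) + \left(-18\right) \left(-30\right) 5 = \left(-12690 + \sqrt{151}\right) + 540 \cdot 5 = \left(-12690 + \sqrt{151}\right) + 2700 = -9990 + \sqrt{151}$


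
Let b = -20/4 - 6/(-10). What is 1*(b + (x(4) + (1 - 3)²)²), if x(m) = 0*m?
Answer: 58/5 ≈ 11.600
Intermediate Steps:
x(m) = 0
b = -22/5 (b = -20*¼ - 6*(-⅒) = -5 + ⅗ = -22/5 ≈ -4.4000)
1*(b + (x(4) + (1 - 3)²)²) = 1*(-22/5 + (0 + (1 - 3)²)²) = 1*(-22/5 + (0 + (-2)²)²) = 1*(-22/5 + (0 + 4)²) = 1*(-22/5 + 4²) = 1*(-22/5 + 16) = 1*(58/5) = 58/5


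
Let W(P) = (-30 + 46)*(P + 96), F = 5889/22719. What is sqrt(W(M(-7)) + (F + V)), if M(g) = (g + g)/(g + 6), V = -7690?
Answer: I*sqrt(340072585171)/7573 ≈ 77.005*I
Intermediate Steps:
F = 1963/7573 (F = 5889*(1/22719) = 1963/7573 ≈ 0.25921)
M(g) = 2*g/(6 + g) (M(g) = (2*g)/(6 + g) = 2*g/(6 + g))
W(P) = 1536 + 16*P (W(P) = 16*(96 + P) = 1536 + 16*P)
sqrt(W(M(-7)) + (F + V)) = sqrt((1536 + 16*(2*(-7)/(6 - 7))) + (1963/7573 - 7690)) = sqrt((1536 + 16*(2*(-7)/(-1))) - 58234407/7573) = sqrt((1536 + 16*(2*(-7)*(-1))) - 58234407/7573) = sqrt((1536 + 16*14) - 58234407/7573) = sqrt((1536 + 224) - 58234407/7573) = sqrt(1760 - 58234407/7573) = sqrt(-44905927/7573) = I*sqrt(340072585171)/7573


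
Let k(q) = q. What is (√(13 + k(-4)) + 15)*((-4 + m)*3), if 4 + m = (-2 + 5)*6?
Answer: 540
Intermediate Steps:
m = 14 (m = -4 + (-2 + 5)*6 = -4 + 3*6 = -4 + 18 = 14)
(√(13 + k(-4)) + 15)*((-4 + m)*3) = (√(13 - 4) + 15)*((-4 + 14)*3) = (√9 + 15)*(10*3) = (3 + 15)*30 = 18*30 = 540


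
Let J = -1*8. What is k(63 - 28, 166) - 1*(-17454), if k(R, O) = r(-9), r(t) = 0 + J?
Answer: 17446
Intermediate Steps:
J = -8
r(t) = -8 (r(t) = 0 - 8 = -8)
k(R, O) = -8
k(63 - 28, 166) - 1*(-17454) = -8 - 1*(-17454) = -8 + 17454 = 17446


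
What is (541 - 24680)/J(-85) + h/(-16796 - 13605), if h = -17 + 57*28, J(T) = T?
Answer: 733715524/2584085 ≈ 283.94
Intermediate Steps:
h = 1579 (h = -17 + 1596 = 1579)
(541 - 24680)/J(-85) + h/(-16796 - 13605) = (541 - 24680)/(-85) + 1579/(-16796 - 13605) = -24139*(-1/85) + 1579/(-30401) = 24139/85 + 1579*(-1/30401) = 24139/85 - 1579/30401 = 733715524/2584085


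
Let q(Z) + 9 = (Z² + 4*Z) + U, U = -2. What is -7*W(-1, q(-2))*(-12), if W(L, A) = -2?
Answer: -168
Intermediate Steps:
q(Z) = -11 + Z² + 4*Z (q(Z) = -9 + ((Z² + 4*Z) - 2) = -9 + (-2 + Z² + 4*Z) = -11 + Z² + 4*Z)
-7*W(-1, q(-2))*(-12) = -7*(-2)*(-12) = 14*(-12) = -168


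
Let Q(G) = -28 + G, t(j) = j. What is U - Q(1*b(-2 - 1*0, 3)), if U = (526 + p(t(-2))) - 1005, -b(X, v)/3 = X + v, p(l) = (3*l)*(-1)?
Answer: -442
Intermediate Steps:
p(l) = -3*l
b(X, v) = -3*X - 3*v (b(X, v) = -3*(X + v) = -3*X - 3*v)
U = -473 (U = (526 - 3*(-2)) - 1005 = (526 + 6) - 1005 = 532 - 1005 = -473)
U - Q(1*b(-2 - 1*0, 3)) = -473 - (-28 + 1*(-3*(-2 - 1*0) - 3*3)) = -473 - (-28 + 1*(-3*(-2 + 0) - 9)) = -473 - (-28 + 1*(-3*(-2) - 9)) = -473 - (-28 + 1*(6 - 9)) = -473 - (-28 + 1*(-3)) = -473 - (-28 - 3) = -473 - 1*(-31) = -473 + 31 = -442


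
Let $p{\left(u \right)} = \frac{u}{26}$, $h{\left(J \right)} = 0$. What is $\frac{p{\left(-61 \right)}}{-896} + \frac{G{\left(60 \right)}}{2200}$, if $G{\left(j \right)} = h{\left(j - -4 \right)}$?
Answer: $\frac{61}{23296} \approx 0.0026185$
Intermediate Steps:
$G{\left(j \right)} = 0$
$p{\left(u \right)} = \frac{u}{26}$ ($p{\left(u \right)} = u \frac{1}{26} = \frac{u}{26}$)
$\frac{p{\left(-61 \right)}}{-896} + \frac{G{\left(60 \right)}}{2200} = \frac{\frac{1}{26} \left(-61\right)}{-896} + \frac{0}{2200} = \left(- \frac{61}{26}\right) \left(- \frac{1}{896}\right) + 0 \cdot \frac{1}{2200} = \frac{61}{23296} + 0 = \frac{61}{23296}$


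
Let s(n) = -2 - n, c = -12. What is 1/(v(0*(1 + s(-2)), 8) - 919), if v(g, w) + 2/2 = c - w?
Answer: -1/940 ≈ -0.0010638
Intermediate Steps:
v(g, w) = -13 - w (v(g, w) = -1 + (-12 - w) = -13 - w)
1/(v(0*(1 + s(-2)), 8) - 919) = 1/((-13 - 1*8) - 919) = 1/((-13 - 8) - 919) = 1/(-21 - 919) = 1/(-940) = -1/940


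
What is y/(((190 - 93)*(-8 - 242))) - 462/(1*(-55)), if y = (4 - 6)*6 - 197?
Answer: 203909/24250 ≈ 8.4086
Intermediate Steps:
y = -209 (y = -2*6 - 197 = -12 - 197 = -209)
y/(((190 - 93)*(-8 - 242))) - 462/(1*(-55)) = -209*1/((-8 - 242)*(190 - 93)) - 462/(1*(-55)) = -209/(97*(-250)) - 462/(-55) = -209/(-24250) - 462*(-1/55) = -209*(-1/24250) + 42/5 = 209/24250 + 42/5 = 203909/24250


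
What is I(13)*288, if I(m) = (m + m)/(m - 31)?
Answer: -416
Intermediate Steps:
I(m) = 2*m/(-31 + m) (I(m) = (2*m)/(-31 + m) = 2*m/(-31 + m))
I(13)*288 = (2*13/(-31 + 13))*288 = (2*13/(-18))*288 = (2*13*(-1/18))*288 = -13/9*288 = -416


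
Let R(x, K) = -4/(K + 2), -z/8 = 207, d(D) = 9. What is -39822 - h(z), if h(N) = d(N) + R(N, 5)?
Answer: -278813/7 ≈ -39830.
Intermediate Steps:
z = -1656 (z = -8*207 = -1656)
R(x, K) = -4/(2 + K)
h(N) = 59/7 (h(N) = 9 - 4/(2 + 5) = 9 - 4/7 = 59/7)
-39822 - h(z) = -39822 - 1*59/7 = -39822 - 59/7 = -278813/7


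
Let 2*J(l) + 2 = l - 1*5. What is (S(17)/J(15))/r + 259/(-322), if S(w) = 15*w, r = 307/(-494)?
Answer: -730007/7061 ≈ -103.39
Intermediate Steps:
J(l) = -7/2 + l/2 (J(l) = -1 + (l - 1*5)/2 = -1 + (l - 5)/2 = -1 + (-5 + l)/2 = -1 + (-5/2 + l/2) = -7/2 + l/2)
r = -307/494 (r = 307*(-1/494) = -307/494 ≈ -0.62146)
(S(17)/J(15))/r + 259/(-322) = ((15*17)/(-7/2 + (½)*15))/(-307/494) + 259/(-322) = (255/(-7/2 + 15/2))*(-494/307) + 259*(-1/322) = (255/4)*(-494/307) - 37/46 = -62985/614 - 37/46 = -730007/7061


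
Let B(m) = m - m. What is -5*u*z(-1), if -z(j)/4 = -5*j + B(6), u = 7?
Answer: 700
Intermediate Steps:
B(m) = 0
z(j) = 20*j (z(j) = -4*(-5*j + 0) = -(-20)*j = 20*j)
-5*u*z(-1) = -5*7*(20*(-1)) = -5*7*(-20) = -(-700) = -5*(-140) = 700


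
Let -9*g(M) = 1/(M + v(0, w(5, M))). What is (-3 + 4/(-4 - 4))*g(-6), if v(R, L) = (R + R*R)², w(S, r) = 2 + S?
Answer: -7/108 ≈ -0.064815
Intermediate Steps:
v(R, L) = (R + R²)²
g(M) = -1/(9*M) (g(M) = -1/(9*(M + 0²*(1 + 0)²)) = -1/(9*(M + 0*1²)) = -1/(9*(M + 0*1)) = -1/(9*(M + 0)) = -1/(9*M))
(-3 + 4/(-4 - 4))*g(-6) = (-3 + 4/(-4 - 4))*(-⅑/(-6)) = (-3 + 4/(-8))*(-⅑*(-⅙)) = (-3 + 4*(-⅛))*(1/54) = (-3 - ½)*(1/54) = -7/2*1/54 = -7/108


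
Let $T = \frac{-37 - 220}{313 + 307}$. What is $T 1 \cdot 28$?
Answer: $- \frac{1799}{155} \approx -11.606$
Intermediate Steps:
$T = - \frac{257}{620} \approx -0.41452$
$T 1 \cdot 28 = - \frac{257 \cdot 1 \cdot 28}{620} = \left(- \frac{257}{620}\right) 28 = - \frac{1799}{155}$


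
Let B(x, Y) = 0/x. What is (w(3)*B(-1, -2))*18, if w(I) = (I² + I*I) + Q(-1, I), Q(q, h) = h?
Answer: 0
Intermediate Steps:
B(x, Y) = 0
w(I) = I + 2*I² (w(I) = (I² + I*I) + I = (I² + I²) + I = 2*I² + I = I + 2*I²)
(w(3)*B(-1, -2))*18 = ((3*(1 + 2*3))*0)*18 = ((3*(1 + 6))*0)*18 = ((3*7)*0)*18 = (21*0)*18 = 0*18 = 0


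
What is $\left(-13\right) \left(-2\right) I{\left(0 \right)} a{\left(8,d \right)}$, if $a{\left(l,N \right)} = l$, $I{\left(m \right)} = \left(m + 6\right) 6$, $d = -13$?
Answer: $7488$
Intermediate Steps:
$I{\left(m \right)} = 36 + 6 m$ ($I{\left(m \right)} = \left(6 + m\right) 6 = 36 + 6 m$)
$\left(-13\right) \left(-2\right) I{\left(0 \right)} a{\left(8,d \right)} = \left(-13\right) \left(-2\right) \left(36 + 6 \cdot 0\right) 8 = 26 \left(36 + 0\right) 8 = 26 \cdot 36 \cdot 8 = 936 \cdot 8 = 7488$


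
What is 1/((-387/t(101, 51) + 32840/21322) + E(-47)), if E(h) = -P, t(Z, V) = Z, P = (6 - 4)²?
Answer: -1076761/6774431 ≈ -0.15894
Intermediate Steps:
P = 4 (P = 2² = 4)
E(h) = -4 (E(h) = -1*4 = -4)
1/((-387/t(101, 51) + 32840/21322) + E(-47)) = 1/((-387/101 + 32840/21322) - 4) = 1/((-387*1/101 + 32840*(1/21322)) - 4) = 1/((-387/101 + 16420/10661) - 4) = 1/(-2467387/1076761 - 4) = 1/(-6774431/1076761) = -1076761/6774431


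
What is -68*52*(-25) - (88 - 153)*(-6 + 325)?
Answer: 109135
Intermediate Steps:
-68*52*(-25) - (88 - 153)*(-6 + 325) = -3536*(-25) - (-65)*319 = 88400 - 1*(-20735) = 88400 + 20735 = 109135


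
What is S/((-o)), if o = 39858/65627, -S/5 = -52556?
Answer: -16874230/39 ≈ -4.3267e+5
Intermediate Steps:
S = 262780 (S = -5*(-52556) = 262780)
o = 546/899 (o = 39858*(1/65627) = 546/899 ≈ 0.60734)
S/((-o)) = 262780/((-1*546/899)) = 262780/(-546/899) = 262780*(-899/546) = -16874230/39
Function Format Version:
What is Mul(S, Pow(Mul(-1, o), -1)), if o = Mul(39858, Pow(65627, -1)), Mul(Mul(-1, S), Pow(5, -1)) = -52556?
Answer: Rational(-16874230, 39) ≈ -4.3267e+5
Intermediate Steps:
S = 262780 (S = Mul(-5, -52556) = 262780)
o = Rational(546, 899) (o = Mul(39858, Rational(1, 65627)) = Rational(546, 899) ≈ 0.60734)
Mul(S, Pow(Mul(-1, o), -1)) = Mul(262780, Pow(Mul(-1, Rational(546, 899)), -1)) = Mul(262780, Pow(Rational(-546, 899), -1)) = Mul(262780, Rational(-899, 546)) = Rational(-16874230, 39)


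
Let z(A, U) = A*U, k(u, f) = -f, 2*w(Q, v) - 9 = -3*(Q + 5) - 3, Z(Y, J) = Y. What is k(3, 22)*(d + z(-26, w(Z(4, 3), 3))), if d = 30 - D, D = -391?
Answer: -15268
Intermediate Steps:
w(Q, v) = -9/2 - 3*Q/2 (w(Q, v) = 9/2 + (-3*(Q + 5) - 3)/2 = 9/2 + (-3*(5 + Q) - 3)/2 = 9/2 + ((-15 - 3*Q) - 3)/2 = 9/2 + (-18 - 3*Q)/2 = 9/2 + (-9 - 3*Q/2) = -9/2 - 3*Q/2)
d = 421 (d = 30 - 1*(-391) = 30 + 391 = 421)
k(3, 22)*(d + z(-26, w(Z(4, 3), 3))) = (-1*22)*(421 - 26*(-9/2 - 3/2*4)) = -22*(421 - 26*(-9/2 - 6)) = -22*(421 - 26*(-21/2)) = -22*(421 + 273) = -22*694 = -15268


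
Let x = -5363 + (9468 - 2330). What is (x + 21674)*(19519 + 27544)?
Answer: 1103580287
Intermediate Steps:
x = 1775 (x = -5363 + 7138 = 1775)
(x + 21674)*(19519 + 27544) = (1775 + 21674)*(19519 + 27544) = 23449*47063 = 1103580287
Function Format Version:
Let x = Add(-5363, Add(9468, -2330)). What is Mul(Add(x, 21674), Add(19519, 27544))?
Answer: 1103580287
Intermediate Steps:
x = 1775 (x = Add(-5363, 7138) = 1775)
Mul(Add(x, 21674), Add(19519, 27544)) = Mul(Add(1775, 21674), Add(19519, 27544)) = Mul(23449, 47063) = 1103580287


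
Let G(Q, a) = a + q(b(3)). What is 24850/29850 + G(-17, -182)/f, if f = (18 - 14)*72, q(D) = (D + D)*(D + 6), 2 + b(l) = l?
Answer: 595/2388 ≈ 0.24916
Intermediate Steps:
b(l) = -2 + l
q(D) = 2*D*(6 + D) (q(D) = (2*D)*(6 + D) = 2*D*(6 + D))
f = 288 (f = 4*72 = 288)
G(Q, a) = 14 + a (G(Q, a) = a + 2*(-2 + 3)*(6 + (-2 + 3)) = a + 2*1*(6 + 1) = a + 2*1*7 = a + 14 = 14 + a)
24850/29850 + G(-17, -182)/f = 24850/29850 + (14 - 182)/288 = 24850*(1/29850) - 168*1/288 = 497/597 - 7/12 = 595/2388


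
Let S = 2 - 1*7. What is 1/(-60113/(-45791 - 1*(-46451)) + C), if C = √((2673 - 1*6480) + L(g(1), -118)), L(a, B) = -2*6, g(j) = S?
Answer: -39674580/5277129169 - 435600*I*√3819/5277129169 ≈ -0.0075182 - 0.0051011*I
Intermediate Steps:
S = -5 (S = 2 - 7 = -5)
g(j) = -5
L(a, B) = -12
C = I*√3819 (C = √((2673 - 1*6480) - 12) = √((2673 - 6480) - 12) = √(-3807 - 12) = √(-3819) = I*√3819 ≈ 61.798*I)
1/(-60113/(-45791 - 1*(-46451)) + C) = 1/(-60113/(-45791 - 1*(-46451)) + I*√3819) = 1/(-60113/(-45791 + 46451) + I*√3819) = 1/(-60113/660 + I*√3819)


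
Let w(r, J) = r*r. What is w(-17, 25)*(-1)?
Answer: -289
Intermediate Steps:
w(r, J) = r²
w(-17, 25)*(-1) = (-17)²*(-1) = 289*(-1) = -289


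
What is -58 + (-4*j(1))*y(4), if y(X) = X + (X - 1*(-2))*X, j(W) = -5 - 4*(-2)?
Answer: -394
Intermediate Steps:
j(W) = 3 (j(W) = -5 + 8 = 3)
y(X) = X + X*(2 + X) (y(X) = X + (X + 2)*X = X + (2 + X)*X = X + X*(2 + X))
-58 + (-4*j(1))*y(4) = -58 + (-4*3)*(4*(3 + 4)) = -58 - 48*7 = -58 - 12*28 = -58 - 336 = -394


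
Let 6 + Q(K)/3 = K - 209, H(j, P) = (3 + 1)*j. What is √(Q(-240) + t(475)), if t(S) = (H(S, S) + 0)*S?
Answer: √901135 ≈ 949.28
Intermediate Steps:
H(j, P) = 4*j
Q(K) = -645 + 3*K (Q(K) = -18 + 3*(K - 209) = -18 + 3*(-209 + K) = -18 + (-627 + 3*K) = -645 + 3*K)
t(S) = 4*S² (t(S) = (4*S + 0)*S = (4*S)*S = 4*S²)
√(Q(-240) + t(475)) = √((-645 + 3*(-240)) + 4*475²) = √((-645 - 720) + 4*225625) = √(-1365 + 902500) = √901135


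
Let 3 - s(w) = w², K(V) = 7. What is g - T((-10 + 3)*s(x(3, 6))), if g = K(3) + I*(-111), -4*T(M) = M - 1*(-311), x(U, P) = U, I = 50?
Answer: -21819/4 ≈ -5454.8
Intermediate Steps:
s(w) = 3 - w²
T(M) = -311/4 - M/4 (T(M) = -(M - 1*(-311))/4 = -(M + 311)/4 = -(311 + M)/4 = -311/4 - M/4)
g = -5543 (g = 7 + 50*(-111) = 7 - 5550 = -5543)
g - T((-10 + 3)*s(x(3, 6))) = -5543 - (-311/4 - (-10 + 3)*(3 - 1*3²)/4) = -5543 - (-311/4 - (-7)*(3 - 1*9)/4) = -5543 - (-311/4 - (-7)*(3 - 9)/4) = -5543 - (-311/4 - (-7)*(-6)/4) = -5543 - (-311/4 - ¼*42) = -5543 - (-311/4 - 21/2) = -5543 - 1*(-353/4) = -5543 + 353/4 = -21819/4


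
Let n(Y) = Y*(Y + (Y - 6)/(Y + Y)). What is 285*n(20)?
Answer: 115995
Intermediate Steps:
n(Y) = Y*(Y + (-6 + Y)/(2*Y)) (n(Y) = Y*(Y + (-6 + Y)/((2*Y))) = Y*(Y + (-6 + Y)*(1/(2*Y))) = Y*(Y + (-6 + Y)/(2*Y)))
285*n(20) = 285*(-3 + 20**2 + (1/2)*20) = 285*(-3 + 400 + 10) = 285*407 = 115995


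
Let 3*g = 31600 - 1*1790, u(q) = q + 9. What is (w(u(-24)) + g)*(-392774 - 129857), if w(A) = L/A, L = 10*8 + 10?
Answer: -15570222752/3 ≈ -5.1901e+9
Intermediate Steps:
L = 90 (L = 80 + 10 = 90)
u(q) = 9 + q
w(A) = 90/A
g = 29810/3 (g = (31600 - 1*1790)/3 = (31600 - 1790)/3 = (⅓)*29810 = 29810/3 ≈ 9936.7)
(w(u(-24)) + g)*(-392774 - 129857) = (90/(9 - 24) + 29810/3)*(-392774 - 129857) = (90/(-15) + 29810/3)*(-522631) = (90*(-1/15) + 29810/3)*(-522631) = (-6 + 29810/3)*(-522631) = (29792/3)*(-522631) = -15570222752/3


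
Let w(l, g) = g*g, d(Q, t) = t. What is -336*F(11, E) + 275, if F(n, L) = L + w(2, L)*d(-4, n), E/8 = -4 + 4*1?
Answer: 275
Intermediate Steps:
E = 0 (E = 8*(-4 + 4*1) = 8*(-4 + 4) = 8*0 = 0)
w(l, g) = g²
F(n, L) = L + n*L² (F(n, L) = L + L²*n = L + n*L²)
-336*F(11, E) + 275 = -0*(1 + 0*11) + 275 = -0*(1 + 0) + 275 = -0 + 275 = -336*0 + 275 = 0 + 275 = 275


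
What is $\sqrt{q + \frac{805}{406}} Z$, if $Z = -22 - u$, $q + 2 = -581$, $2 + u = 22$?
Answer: $- \frac{21 i \sqrt{1954542}}{29} \approx - 1012.4 i$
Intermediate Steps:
$u = 20$ ($u = -2 + 22 = 20$)
$q = -583$ ($q = -2 - 581 = -583$)
$Z = -42$ ($Z = -22 - 20 = -42$)
$\sqrt{q + \frac{805}{406}} Z = \sqrt{-583 + \frac{805}{406}} \left(-42\right) = \sqrt{-583 + 805 \cdot \frac{1}{406}} \left(-42\right) = \sqrt{-583 + \frac{115}{58}} \left(-42\right) = \sqrt{- \frac{33699}{58}} \left(-42\right) = \frac{i \sqrt{1954542}}{58} \left(-42\right) = - \frac{21 i \sqrt{1954542}}{29}$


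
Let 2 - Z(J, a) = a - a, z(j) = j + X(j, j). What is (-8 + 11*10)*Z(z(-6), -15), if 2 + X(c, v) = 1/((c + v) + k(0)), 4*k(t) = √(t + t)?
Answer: 204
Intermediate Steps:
k(t) = √2*√t/4 (k(t) = √(t + t)/4 = √(2*t)/4 = (√2*√t)/4 = √2*√t/4)
X(c, v) = -2 + 1/(c + v) (X(c, v) = -2 + 1/((c + v) + √2*√0/4) = -2 + 1/((c + v) + (¼)*√2*0) = -2 + 1/((c + v) + 0) = -2 + 1/(c + v))
z(j) = j + (1 - 4*j)/(2*j) (z(j) = j + (1 - 2*j - 2*j)/(j + j) = j + (1 - 4*j)/((2*j)) = j + (1/(2*j))*(1 - 4*j) = j + (1 - 4*j)/(2*j))
Z(J, a) = 2 (Z(J, a) = 2 - (a - a) = 2 - 1*0 = 2 + 0 = 2)
(-8 + 11*10)*Z(z(-6), -15) = (-8 + 11*10)*2 = (-8 + 110)*2 = 102*2 = 204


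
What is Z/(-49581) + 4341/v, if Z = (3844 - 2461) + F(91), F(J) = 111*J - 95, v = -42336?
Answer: -1229975/3702048 ≈ -0.33224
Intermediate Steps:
F(J) = -95 + 111*J
Z = 11389 (Z = (3844 - 2461) + (-95 + 111*91) = 1383 + (-95 + 10101) = 1383 + 10006 = 11389)
Z/(-49581) + 4341/v = 11389/(-49581) + 4341/(-42336) = 11389*(-1/49581) + 4341*(-1/42336) = -1627/7083 - 1447/14112 = -1229975/3702048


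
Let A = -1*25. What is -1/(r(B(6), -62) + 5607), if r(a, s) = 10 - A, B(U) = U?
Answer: -1/5642 ≈ -0.00017724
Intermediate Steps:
A = -25
r(a, s) = 35 (r(a, s) = 10 - 1*(-25) = 10 + 25 = 35)
-1/(r(B(6), -62) + 5607) = -1/(35 + 5607) = -1/5642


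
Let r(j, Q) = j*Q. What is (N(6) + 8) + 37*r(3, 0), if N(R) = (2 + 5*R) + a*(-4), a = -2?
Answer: 48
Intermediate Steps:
r(j, Q) = Q*j
N(R) = 10 + 5*R (N(R) = (2 + 5*R) - 2*(-4) = (2 + 5*R) + 8 = 10 + 5*R)
(N(6) + 8) + 37*r(3, 0) = ((10 + 5*6) + 8) + 37*(0*3) = ((10 + 30) + 8) + 37*0 = (40 + 8) + 0 = 48 + 0 = 48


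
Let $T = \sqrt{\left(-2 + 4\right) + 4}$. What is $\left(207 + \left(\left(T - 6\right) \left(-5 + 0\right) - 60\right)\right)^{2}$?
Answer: $31479 - 1770 \sqrt{6} \approx 27143.0$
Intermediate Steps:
$T = \sqrt{6}$ ($T = \sqrt{2 + 4} = \sqrt{6} \approx 2.4495$)
$\left(207 + \left(\left(T - 6\right) \left(-5 + 0\right) - 60\right)\right)^{2} = \left(207 - \left(60 - \left(\sqrt{6} - 6\right) \left(-5 + 0\right)\right)\right)^{2} = \left(207 - \left(60 - \left(-6 + \sqrt{6}\right) \left(-5\right)\right)\right)^{2} = \left(207 - \left(30 + 5 \sqrt{6}\right)\right)^{2} = \left(177 - 5 \sqrt{6}\right)^{2}$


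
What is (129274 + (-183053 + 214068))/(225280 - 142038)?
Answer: 160289/83242 ≈ 1.9256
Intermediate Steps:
(129274 + (-183053 + 214068))/(225280 - 142038) = (129274 + 31015)/83242 = 160289*(1/83242) = 160289/83242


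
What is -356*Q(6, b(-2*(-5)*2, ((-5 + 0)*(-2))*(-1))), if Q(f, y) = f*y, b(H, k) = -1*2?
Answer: 4272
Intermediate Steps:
b(H, k) = -2
-356*Q(6, b(-2*(-5)*2, ((-5 + 0)*(-2))*(-1))) = -2136*(-2) = -356*(-12) = 4272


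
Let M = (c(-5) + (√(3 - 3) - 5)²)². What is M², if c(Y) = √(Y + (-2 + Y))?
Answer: 345769 + 122600*I*√3 ≈ 3.4577e+5 + 2.1235e+5*I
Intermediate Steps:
c(Y) = √(-2 + 2*Y)
M = (25 + 2*I*√3)² (M = (√(-2 + 2*(-5)) + (√(3 - 3) - 5)²)² = (√(-2 - 10) + (√0 - 5)²)² = (√(-12) + (0 - 5)²)² = (2*I*√3 + (-5)²)² = (2*I*√3 + 25)² = (25 + 2*I*√3)² ≈ 613.0 + 173.21*I)
M² = (613 + 100*I*√3)²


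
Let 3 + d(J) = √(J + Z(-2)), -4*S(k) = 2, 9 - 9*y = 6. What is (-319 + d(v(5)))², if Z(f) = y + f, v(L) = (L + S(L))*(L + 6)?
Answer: (1932 - √1722)²/36 ≈ 99278.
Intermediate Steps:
y = ⅓ (y = 1 - ⅑*6 = 1 - ⅔ = ⅓ ≈ 0.33333)
S(k) = -½ (S(k) = -¼*2 = -½)
v(L) = (6 + L)*(-½ + L) (v(L) = (L - ½)*(L + 6) = (-½ + L)*(6 + L) = (6 + L)*(-½ + L))
Z(f) = ⅓ + f
d(J) = -3 + √(-5/3 + J) (d(J) = -3 + √(J + (⅓ - 2)) = -3 + √(J - 5/3) = -3 + √(-5/3 + J))
(-319 + d(v(5)))² = (-319 + (-3 + √(-15 + 9*(-3 + 5² + (11/2)*5))/3))² = (-319 + (-3 + √(-15 + 9*(-3 + 25 + 55/2))/3))² = (-319 + (-3 + √(-15 + 9*(99/2))/3))² = (-319 + (-3 + √(-15 + 891/2)/3))² = (-319 + (-3 + √(861/2)/3))² = (-319 + (-3 + (√1722/2)/3))² = (-319 + (-3 + √1722/6))² = (-322 + √1722/6)²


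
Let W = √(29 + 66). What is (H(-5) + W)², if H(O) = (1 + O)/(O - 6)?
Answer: 11511/121 + 8*√95/11 ≈ 102.22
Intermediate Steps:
H(O) = (1 + O)/(-6 + O)
W = √95 ≈ 9.7468
(H(-5) + W)² = ((1 - 5)/(-6 - 5) + √95)² = (-4/(-11) + √95)² = (-1/11*(-4) + √95)² = (4/11 + √95)²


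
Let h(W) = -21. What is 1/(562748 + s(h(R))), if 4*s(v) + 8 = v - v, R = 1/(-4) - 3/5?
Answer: 1/562746 ≈ 1.7770e-6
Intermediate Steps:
R = -17/20 (R = 1*(-¼) - 3*⅕ = -¼ - ⅗ = -17/20 ≈ -0.85000)
s(v) = -2 (s(v) = -2 + (v - v)/4 = -2 + (¼)*0 = -2 + 0 = -2)
1/(562748 + s(h(R))) = 1/(562748 - 2) = 1/562746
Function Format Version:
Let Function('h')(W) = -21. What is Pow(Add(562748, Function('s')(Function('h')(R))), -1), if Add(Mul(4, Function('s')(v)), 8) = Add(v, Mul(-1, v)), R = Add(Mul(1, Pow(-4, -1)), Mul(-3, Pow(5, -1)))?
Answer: Rational(1, 562746) ≈ 1.7770e-6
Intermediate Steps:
R = Rational(-17, 20) (R = Add(Mul(1, Rational(-1, 4)), Mul(-3, Rational(1, 5))) = Add(Rational(-1, 4), Rational(-3, 5)) = Rational(-17, 20) ≈ -0.85000)
Function('s')(v) = -2 (Function('s')(v) = Add(-2, Mul(Rational(1, 4), Add(v, Mul(-1, v)))) = Add(-2, Mul(Rational(1, 4), 0)) = Add(-2, 0) = -2)
Pow(Add(562748, Function('s')(Function('h')(R))), -1) = Pow(Add(562748, -2), -1) = Pow(562746, -1) = Rational(1, 562746)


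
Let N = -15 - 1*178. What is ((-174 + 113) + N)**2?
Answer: 64516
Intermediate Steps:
N = -193 (N = -15 - 178 = -193)
((-174 + 113) + N)**2 = ((-174 + 113) - 193)**2 = (-61 - 193)**2 = (-254)**2 = 64516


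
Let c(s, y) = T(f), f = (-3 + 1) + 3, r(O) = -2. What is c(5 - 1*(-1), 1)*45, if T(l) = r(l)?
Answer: -90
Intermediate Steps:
f = 1 (f = -2 + 3 = 1)
T(l) = -2
c(s, y) = -2
c(5 - 1*(-1), 1)*45 = -2*45 = -90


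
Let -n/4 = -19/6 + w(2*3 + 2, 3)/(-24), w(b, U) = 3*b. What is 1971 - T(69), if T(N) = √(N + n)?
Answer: 1971 - √771/3 ≈ 1961.7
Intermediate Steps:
n = 50/3 (n = -4*(-19/6 + (3*(2*3 + 2))/(-24)) = -4*(-19*⅙ + (3*(6 + 2))*(-1/24)) = -4*(-19/6 + (3*8)*(-1/24)) = -4*(-19/6 + 24*(-1/24)) = -4*(-19/6 - 1) = -4*(-25/6) = 50/3 ≈ 16.667)
T(N) = √(50/3 + N) (T(N) = √(N + 50/3) = √(50/3 + N))
1971 - T(69) = 1971 - √(150 + 9*69)/3 = 1971 - √(150 + 621)/3 = 1971 - √771/3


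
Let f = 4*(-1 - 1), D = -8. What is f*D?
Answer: 64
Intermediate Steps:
f = -8 (f = 4*(-2) = -8)
f*D = -8*(-8) = 64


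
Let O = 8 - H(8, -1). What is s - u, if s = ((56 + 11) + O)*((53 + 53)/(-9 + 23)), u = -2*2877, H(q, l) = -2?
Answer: 6337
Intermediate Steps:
O = 10 (O = 8 - 1*(-2) = 8 + 2 = 10)
u = -5754
s = 583 (s = ((56 + 11) + 10)*((53 + 53)/(-9 + 23)) = (67 + 10)*(106/14) = 77*(106*(1/14)) = 77*(53/7) = 583)
s - u = 583 - 1*(-5754) = 583 + 5754 = 6337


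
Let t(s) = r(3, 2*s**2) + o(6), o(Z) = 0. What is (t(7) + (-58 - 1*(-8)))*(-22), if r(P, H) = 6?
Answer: 968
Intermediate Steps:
t(s) = 6 (t(s) = 6 + 0 = 6)
(t(7) + (-58 - 1*(-8)))*(-22) = (6 + (-58 - 1*(-8)))*(-22) = (6 + (-58 + 8))*(-22) = (6 - 50)*(-22) = -44*(-22) = 968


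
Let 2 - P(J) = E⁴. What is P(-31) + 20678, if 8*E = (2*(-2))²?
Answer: 20664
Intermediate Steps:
E = 2 (E = (2*(-2))²/8 = (⅛)*(-4)² = (⅛)*16 = 2)
P(J) = -14 (P(J) = 2 - 1*2⁴ = 2 - 1*16 = 2 - 16 = -14)
P(-31) + 20678 = -14 + 20678 = 20664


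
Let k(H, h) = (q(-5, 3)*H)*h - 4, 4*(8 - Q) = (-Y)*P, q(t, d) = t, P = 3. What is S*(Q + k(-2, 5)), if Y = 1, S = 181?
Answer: 39639/4 ≈ 9909.8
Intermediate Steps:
Q = 35/4 (Q = 8 - (-1*1)*3/4 = 8 - (-1)*3/4 = 8 - 1/4*(-3) = 8 + 3/4 = 35/4 ≈ 8.7500)
k(H, h) = -4 - 5*H*h (k(H, h) = (-5*H)*h - 4 = -5*H*h - 4 = -4 - 5*H*h)
S*(Q + k(-2, 5)) = 181*(35/4 + (-4 - 5*(-2)*5)) = 181*(35/4 + (-4 + 50)) = 181*(35/4 + 46) = 181*(219/4) = 39639/4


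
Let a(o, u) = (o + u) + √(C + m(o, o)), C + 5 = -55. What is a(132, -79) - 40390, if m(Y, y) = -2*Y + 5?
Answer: -40337 + I*√319 ≈ -40337.0 + 17.861*I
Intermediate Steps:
m(Y, y) = 5 - 2*Y
C = -60 (C = -5 - 55 = -60)
a(o, u) = o + u + √(-55 - 2*o) (a(o, u) = (o + u) + √(-60 + (5 - 2*o)) = (o + u) + √(-55 - 2*o) = o + u + √(-55 - 2*o))
a(132, -79) - 40390 = (132 - 79 + √(-55 - 2*132)) - 40390 = (132 - 79 + √(-55 - 264)) - 40390 = (132 - 79 + √(-319)) - 40390 = (132 - 79 + I*√319) - 40390 = (53 + I*√319) - 40390 = -40337 + I*√319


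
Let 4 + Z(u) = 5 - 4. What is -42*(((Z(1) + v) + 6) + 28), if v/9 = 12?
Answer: -5838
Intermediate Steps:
v = 108 (v = 9*12 = 108)
Z(u) = -3 (Z(u) = -4 + (5 - 4) = -4 + 1 = -3)
-42*(((Z(1) + v) + 6) + 28) = -42*(((-3 + 108) + 6) + 28) = -42*((105 + 6) + 28) = -42*(111 + 28) = -42*139 = -5838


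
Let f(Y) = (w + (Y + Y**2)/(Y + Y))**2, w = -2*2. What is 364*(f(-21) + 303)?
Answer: 181636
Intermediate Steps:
w = -4
f(Y) = (-4 + (Y + Y**2)/(2*Y))**2 (f(Y) = (-4 + (Y + Y**2)/(Y + Y))**2 = (-4 + (Y + Y**2)/((2*Y)))**2 = (-4 + (Y + Y**2)*(1/(2*Y)))**2 = (-4 + (Y + Y**2)/(2*Y))**2)
364*(f(-21) + 303) = 364*((-7 - 21)**2/4 + 303) = 364*((1/4)*(-28)**2 + 303) = 364*((1/4)*784 + 303) = 364*(196 + 303) = 364*499 = 181636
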